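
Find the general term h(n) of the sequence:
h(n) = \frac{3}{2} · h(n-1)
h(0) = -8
Pure geometric recurrence with ratio \frac{3}{2}.
By induction h(n) = h(0) · (\frac{3}{2})^n = - 8 \left(\frac{3}{2}\right)^{n}.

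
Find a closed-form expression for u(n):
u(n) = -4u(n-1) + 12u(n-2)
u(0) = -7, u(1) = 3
Characteristic equation: x² + 4x - 12 = 0, which factors as (x - (2))(x - (-6)) = 0.
Roots r₁ = 2, r₂ = -6 (distinct).
General solution: u(n) = A·(2)^n + B·(-6)^n.
From u(0) = -7: A + B = -7.
From u(1) = 3: 2A - 6B = 3.
Solving: A = - \frac{39}{8}, B = - \frac{17}{8}.
So u(n) = - \frac{17 \left(-6\right)^{n}}{8} - \frac{39 \cdot 2^{n}}{8}.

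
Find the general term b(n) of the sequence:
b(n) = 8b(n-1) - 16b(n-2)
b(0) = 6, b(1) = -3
Characteristic equation: x² - 8x + 16 = 0, which is (x - (4))².
Repeated root r = 4.
General solution: b(n) = (A + Bn)·(4)^n.
From b(0) = 6: A = 6.
From b(1) = -3: (A + B)·(4) = -3 ⇒ B = - \frac{27}{4}.
So b(n) = \left(6 - \frac{27 n}{4}\right) \cdot (4)^n.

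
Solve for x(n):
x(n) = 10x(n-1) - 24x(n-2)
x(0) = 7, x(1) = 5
Characteristic equation: x² - 10x + 24 = 0, which factors as (x - (4))(x - (6)) = 0.
Roots r₁ = 4, r₂ = 6 (distinct).
General solution: x(n) = A·(4)^n + B·(6)^n.
From x(0) = 7: A + B = 7.
From x(1) = 5: 4A + 6B = 5.
Solving: A = \frac{37}{2}, B = - \frac{23}{2}.
So x(n) = \frac{37 \cdot 4^{n}}{2} - \frac{23 \cdot 6^{n}}{2}.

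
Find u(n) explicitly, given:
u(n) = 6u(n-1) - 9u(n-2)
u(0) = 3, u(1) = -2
Characteristic equation: x² - 6x + 9 = 0, which is (x - (3))².
Repeated root r = 3.
General solution: u(n) = (A + Bn)·(3)^n.
From u(0) = 3: A = 3.
From u(1) = -2: (A + B)·(3) = -2 ⇒ B = - \frac{11}{3}.
So u(n) = \left(3 - \frac{11 n}{3}\right) \cdot (3)^n.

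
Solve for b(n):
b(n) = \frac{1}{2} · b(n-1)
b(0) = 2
Pure geometric recurrence with ratio \frac{1}{2}.
By induction b(n) = b(0) · (\frac{1}{2})^n = 2 \cdot 2^{- n}.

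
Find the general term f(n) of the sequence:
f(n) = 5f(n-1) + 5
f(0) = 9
First-order linear non-homogeneous.
Homogeneous solution: f_h(n) = A·(5)^n.
Try constant particular solution f_p = K: K = 5K + 5 ⇒ K = - \frac{5}{4}.
General: f(n) = A·(5)^n - \frac{5}{4}.
Apply f(0) = 9: A - \frac{5}{4} = 9 ⇒ A = \frac{41}{4}.
So f(n) = \frac{41 \cdot 5^{n}}{4} - \frac{5}{4}.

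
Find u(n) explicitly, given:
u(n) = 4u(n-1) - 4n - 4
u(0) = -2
First-order linear with linear forcing.
Homogeneous solution: u_h(n) = A·(4)^n.
Try particular u_p(n) = pn + q. Substituting:
  pn + q = 4(p(n-1) + q) - 4n - 4.
Matching the n-coefficient: p = 4p - 4 ⇒ p = \frac{4}{3}.
Matching constants: q = -4p + 4q - 4 ⇒ q = \frac{28}{9}.
General: u(n) = A·(4)^n + \frac{4 n}{3} + \frac{28}{9}.
Apply u(0) = -2: A + \frac{28}{9} = -2 ⇒ A = - \frac{46}{9}.
So u(n) = - \frac{46 \cdot 4^{n}}{9} + \frac{4 n}{3} + \frac{28}{9}.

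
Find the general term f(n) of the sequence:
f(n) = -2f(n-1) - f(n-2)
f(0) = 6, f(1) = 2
Characteristic equation: x² + 2x + 1 = 0, which is (x - (-1))².
Repeated root r = -1.
General solution: f(n) = (A + Bn)·(-1)^n.
From f(0) = 6: A = 6.
From f(1) = 2: (A + B)·(-1) = 2 ⇒ B = -8.
So f(n) = \left(6 - 8 n\right) \cdot (-1)^n.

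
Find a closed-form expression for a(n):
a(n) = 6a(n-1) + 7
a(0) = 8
First-order linear non-homogeneous.
Homogeneous solution: a_h(n) = A·(6)^n.
Try constant particular solution a_p = K: K = 6K + 7 ⇒ K = - \frac{7}{5}.
General: a(n) = A·(6)^n - \frac{7}{5}.
Apply a(0) = 8: A - \frac{7}{5} = 8 ⇒ A = \frac{47}{5}.
So a(n) = \frac{47 \cdot 6^{n}}{5} - \frac{7}{5}.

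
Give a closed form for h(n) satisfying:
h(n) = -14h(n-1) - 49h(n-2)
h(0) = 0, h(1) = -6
Characteristic equation: x² + 14x + 49 = 0, which is (x - (-7))².
Repeated root r = -7.
General solution: h(n) = (A + Bn)·(-7)^n.
From h(0) = 0: A = 0.
From h(1) = -6: (A + B)·(-7) = -6 ⇒ B = \frac{6}{7}.
So h(n) = \left(\frac{6 n}{7}\right) \cdot (-7)^n.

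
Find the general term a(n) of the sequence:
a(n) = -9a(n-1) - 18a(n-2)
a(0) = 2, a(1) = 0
Characteristic equation: x² + 9x + 18 = 0, which factors as (x - (-6))(x - (-3)) = 0.
Roots r₁ = -6, r₂ = -3 (distinct).
General solution: a(n) = A·(-6)^n + B·(-3)^n.
From a(0) = 2: A + B = 2.
From a(1) = 0: -6A - 3B = 0.
Solving: A = -2, B = 4.
So a(n) = 4 \left(-3\right)^{n} - 2 \left(-6\right)^{n}.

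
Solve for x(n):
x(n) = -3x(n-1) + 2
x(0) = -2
First-order linear non-homogeneous.
Homogeneous solution: x_h(n) = A·(-3)^n.
Try constant particular solution x_p = K: K = -3K + 2 ⇒ K = \frac{1}{2}.
General: x(n) = A·(-3)^n + \frac{1}{2}.
Apply x(0) = -2: A + \frac{1}{2} = -2 ⇒ A = - \frac{5}{2}.
So x(n) = \frac{1}{2} - \frac{5 \left(-3\right)^{n}}{2}.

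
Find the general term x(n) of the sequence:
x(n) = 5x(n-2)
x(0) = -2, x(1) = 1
Characteristic equation: x² - 5 = 0.
Discriminant Δ = (0)² + 4·(5) = 20.
Roots r₁,₂ = (0 ± √20)/2, so r₁ = \sqrt{5}, r₂ = - \sqrt{5}.
General solution: x(n) = A·r₁^n + B·r₂^n.
From the initial conditions, A + B = -2 and r₁A + r₂B = 1.
Since r₁ - r₂ = √20: A = (1 - (-2)r₂)/√20 = -1 + \frac{\sqrt{5}}{10}, and B = -2 - A = -1 - \frac{\sqrt{5}}{10}.
So x(n) = \left(-1 + \frac{\sqrt{5}}{10}\right)\left(\sqrt{5}\right)^n + \left(-1 - \frac{\sqrt{5}}{10}\right)\left(- \sqrt{5}\right)^n.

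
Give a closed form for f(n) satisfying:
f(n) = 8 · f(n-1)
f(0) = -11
Pure geometric recurrence with ratio 8.
By induction f(n) = f(0) · (8)^n = - 11 \cdot 8^{n}.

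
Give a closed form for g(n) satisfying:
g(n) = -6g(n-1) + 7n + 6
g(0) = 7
First-order linear with linear forcing.
Homogeneous solution: g_h(n) = A·(-6)^n.
Try particular g_p(n) = pn + q. Substituting:
  pn + q = -6(p(n-1) + q) + 7n + 6.
Matching the n-coefficient: p = -6p + 7 ⇒ p = 1.
Matching constants: q = 6p - 6q + 6 ⇒ q = \frac{12}{7}.
General: g(n) = A·(-6)^n + n + \frac{12}{7}.
Apply g(0) = 7: A + \frac{12}{7} = 7 ⇒ A = \frac{37}{7}.
So g(n) = \frac{37 \left(-6\right)^{n}}{7} + n + \frac{12}{7}.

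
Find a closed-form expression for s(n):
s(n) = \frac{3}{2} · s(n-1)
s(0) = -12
Pure geometric recurrence with ratio \frac{3}{2}.
By induction s(n) = s(0) · (\frac{3}{2})^n = - 12 \left(\frac{3}{2}\right)^{n}.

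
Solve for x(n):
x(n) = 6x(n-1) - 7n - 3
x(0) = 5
First-order linear with linear forcing.
Homogeneous solution: x_h(n) = A·(6)^n.
Try particular x_p(n) = pn + q. Substituting:
  pn + q = 6(p(n-1) + q) - 7n - 3.
Matching the n-coefficient: p = 6p - 7 ⇒ p = \frac{7}{5}.
Matching constants: q = -6p + 6q - 3 ⇒ q = \frac{57}{25}.
General: x(n) = A·(6)^n + \frac{7 n}{5} + \frac{57}{25}.
Apply x(0) = 5: A + \frac{57}{25} = 5 ⇒ A = \frac{68}{25}.
So x(n) = \frac{68 \cdot 6^{n}}{25} + \frac{7 n}{5} + \frac{57}{25}.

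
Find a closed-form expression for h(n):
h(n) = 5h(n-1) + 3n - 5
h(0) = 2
First-order linear with linear forcing.
Homogeneous solution: h_h(n) = A·(5)^n.
Try particular h_p(n) = pn + q. Substituting:
  pn + q = 5(p(n-1) + q) + 3n - 5.
Matching the n-coefficient: p = 5p + 3 ⇒ p = - \frac{3}{4}.
Matching constants: q = -5p + 5q - 5 ⇒ q = \frac{5}{16}.
General: h(n) = A·(5)^n - \frac{3 n}{4} + \frac{5}{16}.
Apply h(0) = 2: A + \frac{5}{16} = 2 ⇒ A = \frac{27}{16}.
So h(n) = \frac{27 \cdot 5^{n}}{16} - \frac{3 n}{4} + \frac{5}{16}.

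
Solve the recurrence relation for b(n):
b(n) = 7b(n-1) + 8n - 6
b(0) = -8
First-order linear with linear forcing.
Homogeneous solution: b_h(n) = A·(7)^n.
Try particular b_p(n) = pn + q. Substituting:
  pn + q = 7(p(n-1) + q) + 8n - 6.
Matching the n-coefficient: p = 7p + 8 ⇒ p = - \frac{4}{3}.
Matching constants: q = -7p + 7q - 6 ⇒ q = - \frac{5}{9}.
General: b(n) = A·(7)^n - \frac{4 n}{3} - \frac{5}{9}.
Apply b(0) = -8: A - \frac{5}{9} = -8 ⇒ A = - \frac{67}{9}.
So b(n) = - \frac{67 \cdot 7^{n}}{9} - \frac{4 n}{3} - \frac{5}{9}.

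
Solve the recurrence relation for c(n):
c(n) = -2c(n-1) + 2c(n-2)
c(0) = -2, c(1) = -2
Characteristic equation: x² + 2x - 2 = 0.
Discriminant Δ = (-2)² + 4·(2) = 12.
Roots r₁,₂ = (-2 ± √12)/2, so r₁ = -1 + \sqrt{3}, r₂ = - \sqrt{3} - 1.
General solution: c(n) = A·r₁^n + B·r₂^n.
From the initial conditions, A + B = -2 and r₁A + r₂B = -2.
Since r₁ - r₂ = √12: A = (-2 - (-2)r₂)/√12 = - \frac{2 \sqrt{3}}{3} - 1, and B = -2 - A = -1 + \frac{2 \sqrt{3}}{3}.
So c(n) = \left(- \frac{2 \sqrt{3}}{3} - 1\right)\left(-1 + \sqrt{3}\right)^n + \left(-1 + \frac{2 \sqrt{3}}{3}\right)\left(- \sqrt{3} - 1\right)^n.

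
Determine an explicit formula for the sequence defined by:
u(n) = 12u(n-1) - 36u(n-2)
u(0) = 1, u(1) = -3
Characteristic equation: x² - 12x + 36 = 0, which is (x - (6))².
Repeated root r = 6.
General solution: u(n) = (A + Bn)·(6)^n.
From u(0) = 1: A = 1.
From u(1) = -3: (A + B)·(6) = -3 ⇒ B = - \frac{3}{2}.
So u(n) = \left(1 - \frac{3 n}{2}\right) \cdot (6)^n.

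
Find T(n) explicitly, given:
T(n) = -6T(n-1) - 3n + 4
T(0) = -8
First-order linear with linear forcing.
Homogeneous solution: T_h(n) = A·(-6)^n.
Try particular T_p(n) = pn + q. Substituting:
  pn + q = -6(p(n-1) + q) - 3n + 4.
Matching the n-coefficient: p = -6p - 3 ⇒ p = - \frac{3}{7}.
Matching constants: q = 6p - 6q + 4 ⇒ q = \frac{10}{49}.
General: T(n) = A·(-6)^n - \frac{3 n}{7} + \frac{10}{49}.
Apply T(0) = -8: A + \frac{10}{49} = -8 ⇒ A = - \frac{402}{49}.
So T(n) = - \frac{402 \left(-6\right)^{n}}{49} - \frac{3 n}{7} + \frac{10}{49}.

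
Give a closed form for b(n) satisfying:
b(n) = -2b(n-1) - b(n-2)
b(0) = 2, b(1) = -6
Characteristic equation: x² + 2x + 1 = 0, which is (x - (-1))².
Repeated root r = -1.
General solution: b(n) = (A + Bn)·(-1)^n.
From b(0) = 2: A = 2.
From b(1) = -6: (A + B)·(-1) = -6 ⇒ B = 4.
So b(n) = \left(4 n + 2\right) \cdot (-1)^n.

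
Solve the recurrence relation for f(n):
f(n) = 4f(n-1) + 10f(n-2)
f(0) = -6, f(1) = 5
Characteristic equation: x² - 4x - 10 = 0.
Discriminant Δ = (4)² + 4·(10) = 56.
Roots r₁,₂ = (4 ± √56)/2, so r₁ = 2 + \sqrt{14}, r₂ = 2 - \sqrt{14}.
General solution: f(n) = A·r₁^n + B·r₂^n.
From the initial conditions, A + B = -6 and r₁A + r₂B = 5.
Since r₁ - r₂ = √56: A = (5 - (-6)r₂)/√56 = -3 + \frac{17 \sqrt{14}}{28}, and B = -6 - A = -3 - \frac{17 \sqrt{14}}{28}.
So f(n) = \left(-3 + \frac{17 \sqrt{14}}{28}\right)\left(2 + \sqrt{14}\right)^n + \left(-3 - \frac{17 \sqrt{14}}{28}\right)\left(2 - \sqrt{14}\right)^n.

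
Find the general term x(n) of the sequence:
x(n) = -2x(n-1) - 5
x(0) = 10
First-order linear non-homogeneous.
Homogeneous solution: x_h(n) = A·(-2)^n.
Try constant particular solution x_p = K: K = -2K - 5 ⇒ K = - \frac{5}{3}.
General: x(n) = A·(-2)^n - \frac{5}{3}.
Apply x(0) = 10: A - \frac{5}{3} = 10 ⇒ A = \frac{35}{3}.
So x(n) = \frac{35 \left(-2\right)^{n}}{3} - \frac{5}{3}.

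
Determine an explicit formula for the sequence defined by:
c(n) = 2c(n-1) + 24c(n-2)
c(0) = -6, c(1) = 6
Characteristic equation: x² - 2x - 24 = 0, which factors as (x - (-4))(x - (6)) = 0.
Roots r₁ = -4, r₂ = 6 (distinct).
General solution: c(n) = A·(-4)^n + B·(6)^n.
From c(0) = -6: A + B = -6.
From c(1) = 6: -4A + 6B = 6.
Solving: A = - \frac{21}{5}, B = - \frac{9}{5}.
So c(n) = - \frac{21 \left(-4\right)^{n}}{5} - \frac{9 \cdot 6^{n}}{5}.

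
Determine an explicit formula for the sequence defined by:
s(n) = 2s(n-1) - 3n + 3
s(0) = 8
First-order linear with linear forcing.
Homogeneous solution: s_h(n) = A·(2)^n.
Try particular s_p(n) = pn + q. Substituting:
  pn + q = 2(p(n-1) + q) - 3n + 3.
Matching the n-coefficient: p = 2p - 3 ⇒ p = 3.
Matching constants: q = -2p + 2q + 3 ⇒ q = 3.
General: s(n) = A·(2)^n + 3 n + 3.
Apply s(0) = 8: A + 3 = 8 ⇒ A = 5.
So s(n) = 5 \cdot 2^{n} + 3 n + 3.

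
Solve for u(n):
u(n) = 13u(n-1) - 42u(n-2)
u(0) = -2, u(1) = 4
Characteristic equation: x² - 13x + 42 = 0, which factors as (x - (6))(x - (7)) = 0.
Roots r₁ = 6, r₂ = 7 (distinct).
General solution: u(n) = A·(6)^n + B·(7)^n.
From u(0) = -2: A + B = -2.
From u(1) = 4: 6A + 7B = 4.
Solving: A = -18, B = 16.
So u(n) = - 18 \cdot 6^{n} + 16 \cdot 7^{n}.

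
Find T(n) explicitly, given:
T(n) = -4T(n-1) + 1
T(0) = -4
First-order linear non-homogeneous.
Homogeneous solution: T_h(n) = A·(-4)^n.
Try constant particular solution T_p = K: K = -4K + 1 ⇒ K = \frac{1}{5}.
General: T(n) = A·(-4)^n + \frac{1}{5}.
Apply T(0) = -4: A + \frac{1}{5} = -4 ⇒ A = - \frac{21}{5}.
So T(n) = \frac{1}{5} - \frac{21 \left(-4\right)^{n}}{5}.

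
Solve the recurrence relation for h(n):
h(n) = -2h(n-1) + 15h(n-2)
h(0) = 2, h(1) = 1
Characteristic equation: x² + 2x - 15 = 0, which factors as (x - (-5))(x - (3)) = 0.
Roots r₁ = -5, r₂ = 3 (distinct).
General solution: h(n) = A·(-5)^n + B·(3)^n.
From h(0) = 2: A + B = 2.
From h(1) = 1: -5A + 3B = 1.
Solving: A = \frac{5}{8}, B = \frac{11}{8}.
So h(n) = \frac{5 \left(-5\right)^{n}}{8} + \frac{11 \cdot 3^{n}}{8}.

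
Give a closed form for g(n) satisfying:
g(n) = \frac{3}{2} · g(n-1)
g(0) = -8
Pure geometric recurrence with ratio \frac{3}{2}.
By induction g(n) = g(0) · (\frac{3}{2})^n = - 8 \left(\frac{3}{2}\right)^{n}.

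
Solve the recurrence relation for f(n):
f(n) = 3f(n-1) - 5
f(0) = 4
First-order linear non-homogeneous.
Homogeneous solution: f_h(n) = A·(3)^n.
Try constant particular solution f_p = K: K = 3K - 5 ⇒ K = \frac{5}{2}.
General: f(n) = A·(3)^n + \frac{5}{2}.
Apply f(0) = 4: A + \frac{5}{2} = 4 ⇒ A = \frac{3}{2}.
So f(n) = \frac{3 \cdot 3^{n}}{2} + \frac{5}{2}.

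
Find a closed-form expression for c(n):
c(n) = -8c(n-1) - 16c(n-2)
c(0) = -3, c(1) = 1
Characteristic equation: x² + 8x + 16 = 0, which is (x - (-4))².
Repeated root r = -4.
General solution: c(n) = (A + Bn)·(-4)^n.
From c(0) = -3: A = -3.
From c(1) = 1: (A + B)·(-4) = 1 ⇒ B = \frac{11}{4}.
So c(n) = \left(\frac{11 n}{4} - 3\right) \cdot (-4)^n.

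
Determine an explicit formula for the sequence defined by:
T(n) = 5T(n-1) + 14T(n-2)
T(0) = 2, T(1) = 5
Characteristic equation: x² - 5x - 14 = 0, which factors as (x - (-2))(x - (7)) = 0.
Roots r₁ = -2, r₂ = 7 (distinct).
General solution: T(n) = A·(-2)^n + B·(7)^n.
From T(0) = 2: A + B = 2.
From T(1) = 5: -2A + 7B = 5.
Solving: A = 1, B = 1.
So T(n) = \left(-2\right)^{n} + 7^{n}.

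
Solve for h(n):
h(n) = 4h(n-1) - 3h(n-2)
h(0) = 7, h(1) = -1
Characteristic equation: x² - 4x + 3 = 0, which factors as (x - (1))(x - (3)) = 0.
Roots r₁ = 1, r₂ = 3 (distinct).
General solution: h(n) = A·(1)^n + B·(3)^n.
From h(0) = 7: A + B = 7.
From h(1) = -1: A + 3B = -1.
Solving: A = 11, B = -4.
So h(n) = 11 - 4 \cdot 3^{n}.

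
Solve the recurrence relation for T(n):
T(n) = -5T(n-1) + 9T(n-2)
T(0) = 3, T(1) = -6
Characteristic equation: x² + 5x - 9 = 0.
Discriminant Δ = (-5)² + 4·(9) = 61.
Roots r₁,₂ = (-5 ± √61)/2, so r₁ = - \frac{5}{2} + \frac{\sqrt{61}}{2}, r₂ = - \frac{\sqrt{61}}{2} - \frac{5}{2}.
General solution: T(n) = A·r₁^n + B·r₂^n.
From the initial conditions, A + B = 3 and r₁A + r₂B = -6.
Since r₁ - r₂ = √61: A = (-6 - (3)r₂)/√61 = \frac{3 \sqrt{61}}{122} + \frac{3}{2}, and B = 3 - A = \frac{3}{2} - \frac{3 \sqrt{61}}{122}.
So T(n) = \left(\frac{3 \sqrt{61}}{122} + \frac{3}{2}\right)\left(- \frac{5}{2} + \frac{\sqrt{61}}{2}\right)^n + \left(\frac{3}{2} - \frac{3 \sqrt{61}}{122}\right)\left(- \frac{\sqrt{61}}{2} - \frac{5}{2}\right)^n.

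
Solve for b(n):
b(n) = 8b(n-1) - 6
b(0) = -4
First-order linear non-homogeneous.
Homogeneous solution: b_h(n) = A·(8)^n.
Try constant particular solution b_p = K: K = 8K - 6 ⇒ K = \frac{6}{7}.
General: b(n) = A·(8)^n + \frac{6}{7}.
Apply b(0) = -4: A + \frac{6}{7} = -4 ⇒ A = - \frac{34}{7}.
So b(n) = \frac{6}{7} - \frac{34 \cdot 8^{n}}{7}.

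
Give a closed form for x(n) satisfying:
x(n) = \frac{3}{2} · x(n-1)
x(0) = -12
Pure geometric recurrence with ratio \frac{3}{2}.
By induction x(n) = x(0) · (\frac{3}{2})^n = - 12 \left(\frac{3}{2}\right)^{n}.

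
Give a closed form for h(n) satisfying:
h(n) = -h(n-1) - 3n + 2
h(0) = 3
First-order linear with linear forcing.
Homogeneous solution: h_h(n) = A·(-1)^n.
Try particular h_p(n) = pn + q. Substituting:
  pn + q = -(p(n-1) + q) - 3n + 2.
Matching the n-coefficient: p = -p - 3 ⇒ p = - \frac{3}{2}.
Matching constants: q = p - q + 2 ⇒ q = \frac{1}{4}.
General: h(n) = A·(-1)^n - \frac{3 n}{2} + \frac{1}{4}.
Apply h(0) = 3: A + \frac{1}{4} = 3 ⇒ A = \frac{11}{4}.
So h(n) = \frac{11 \left(-1\right)^{n}}{4} - \frac{3 n}{2} + \frac{1}{4}.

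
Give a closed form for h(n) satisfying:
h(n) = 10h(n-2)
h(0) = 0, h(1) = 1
Characteristic equation: x² - 10 = 0.
Discriminant Δ = (0)² + 4·(10) = 40.
Roots r₁,₂ = (0 ± √40)/2, so r₁ = \sqrt{10}, r₂ = - \sqrt{10}.
General solution: h(n) = A·r₁^n + B·r₂^n.
From the initial conditions, A + B = 0 and r₁A + r₂B = 1.
Since r₁ - r₂ = √40: A = (1 - (0)r₂)/√40 = \frac{\sqrt{10}}{20}, and B = 0 - A = - \frac{\sqrt{10}}{20}.
So h(n) = \left(\frac{\sqrt{10}}{20}\right)\left(\sqrt{10}\right)^n + \left(- \frac{\sqrt{10}}{20}\right)\left(- \sqrt{10}\right)^n.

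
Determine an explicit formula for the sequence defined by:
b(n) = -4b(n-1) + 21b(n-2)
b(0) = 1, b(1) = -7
Characteristic equation: x² + 4x - 21 = 0, which factors as (x - (3))(x - (-7)) = 0.
Roots r₁ = 3, r₂ = -7 (distinct).
General solution: b(n) = A·(3)^n + B·(-7)^n.
From b(0) = 1: A + B = 1.
From b(1) = -7: 3A - 7B = -7.
Solving: A = 0, B = 1.
So b(n) = \left(-7\right)^{n}.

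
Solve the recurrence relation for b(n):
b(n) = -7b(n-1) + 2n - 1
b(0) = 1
First-order linear with linear forcing.
Homogeneous solution: b_h(n) = A·(-7)^n.
Try particular b_p(n) = pn + q. Substituting:
  pn + q = -7(p(n-1) + q) + 2n - 1.
Matching the n-coefficient: p = -7p + 2 ⇒ p = \frac{1}{4}.
Matching constants: q = 7p - 7q - 1 ⇒ q = \frac{3}{32}.
General: b(n) = A·(-7)^n + \frac{n}{4} + \frac{3}{32}.
Apply b(0) = 1: A + \frac{3}{32} = 1 ⇒ A = \frac{29}{32}.
So b(n) = \frac{29 \left(-7\right)^{n}}{32} + \frac{n}{4} + \frac{3}{32}.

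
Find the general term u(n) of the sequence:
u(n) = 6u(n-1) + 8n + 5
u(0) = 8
First-order linear with linear forcing.
Homogeneous solution: u_h(n) = A·(6)^n.
Try particular u_p(n) = pn + q. Substituting:
  pn + q = 6(p(n-1) + q) + 8n + 5.
Matching the n-coefficient: p = 6p + 8 ⇒ p = - \frac{8}{5}.
Matching constants: q = -6p + 6q + 5 ⇒ q = - \frac{73}{25}.
General: u(n) = A·(6)^n - \frac{8 n}{5} - \frac{73}{25}.
Apply u(0) = 8: A - \frac{73}{25} = 8 ⇒ A = \frac{273}{25}.
So u(n) = \frac{273 \cdot 6^{n}}{25} - \frac{8 n}{5} - \frac{73}{25}.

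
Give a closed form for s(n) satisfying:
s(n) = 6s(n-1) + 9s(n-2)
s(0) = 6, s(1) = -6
Characteristic equation: x² - 6x - 9 = 0.
Discriminant Δ = (6)² + 4·(9) = 72.
Roots r₁,₂ = (6 ± √72)/2, so r₁ = 3 + 3 \sqrt{2}, r₂ = 3 - 3 \sqrt{2}.
General solution: s(n) = A·r₁^n + B·r₂^n.
From the initial conditions, A + B = 6 and r₁A + r₂B = -6.
Since r₁ - r₂ = √72: A = (-6 - (6)r₂)/√72 = 3 - 2 \sqrt{2}, and B = 6 - A = 2 \sqrt{2} + 3.
So s(n) = \left(3 - 2 \sqrt{2}\right)\left(3 + 3 \sqrt{2}\right)^n + \left(2 \sqrt{2} + 3\right)\left(3 - 3 \sqrt{2}\right)^n.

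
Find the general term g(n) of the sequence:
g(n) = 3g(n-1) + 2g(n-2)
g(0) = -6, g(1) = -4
Characteristic equation: x² - 3x - 2 = 0.
Discriminant Δ = (3)² + 4·(2) = 17.
Roots r₁,₂ = (3 ± √17)/2, so r₁ = \frac{3}{2} + \frac{\sqrt{17}}{2}, r₂ = \frac{3}{2} - \frac{\sqrt{17}}{2}.
General solution: g(n) = A·r₁^n + B·r₂^n.
From the initial conditions, A + B = -6 and r₁A + r₂B = -4.
Since r₁ - r₂ = √17: A = (-4 - (-6)r₂)/√17 = -3 + \frac{5 \sqrt{17}}{17}, and B = -6 - A = -3 - \frac{5 \sqrt{17}}{17}.
So g(n) = \left(-3 + \frac{5 \sqrt{17}}{17}\right)\left(\frac{3}{2} + \frac{\sqrt{17}}{2}\right)^n + \left(-3 - \frac{5 \sqrt{17}}{17}\right)\left(\frac{3}{2} - \frac{\sqrt{17}}{2}\right)^n.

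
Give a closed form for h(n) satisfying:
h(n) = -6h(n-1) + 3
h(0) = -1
First-order linear non-homogeneous.
Homogeneous solution: h_h(n) = A·(-6)^n.
Try constant particular solution h_p = K: K = -6K + 3 ⇒ K = \frac{3}{7}.
General: h(n) = A·(-6)^n + \frac{3}{7}.
Apply h(0) = -1: A + \frac{3}{7} = -1 ⇒ A = - \frac{10}{7}.
So h(n) = \frac{3}{7} - \frac{10 \left(-6\right)^{n}}{7}.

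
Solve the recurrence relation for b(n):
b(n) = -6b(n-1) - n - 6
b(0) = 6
First-order linear with linear forcing.
Homogeneous solution: b_h(n) = A·(-6)^n.
Try particular b_p(n) = pn + q. Substituting:
  pn + q = -6(p(n-1) + q) - n - 6.
Matching the n-coefficient: p = -6p - 1 ⇒ p = - \frac{1}{7}.
Matching constants: q = 6p - 6q - 6 ⇒ q = - \frac{48}{49}.
General: b(n) = A·(-6)^n - \frac{n}{7} - \frac{48}{49}.
Apply b(0) = 6: A - \frac{48}{49} = 6 ⇒ A = \frac{342}{49}.
So b(n) = \frac{342 \left(-6\right)^{n}}{49} - \frac{n}{7} - \frac{48}{49}.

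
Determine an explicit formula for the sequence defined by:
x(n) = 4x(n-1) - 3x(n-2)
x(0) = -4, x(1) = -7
Characteristic equation: x² - 4x + 3 = 0, which factors as (x - (1))(x - (3)) = 0.
Roots r₁ = 1, r₂ = 3 (distinct).
General solution: x(n) = A·(1)^n + B·(3)^n.
From x(0) = -4: A + B = -4.
From x(1) = -7: A + 3B = -7.
Solving: A = - \frac{5}{2}, B = - \frac{3}{2}.
So x(n) = - \frac{3 \cdot 3^{n}}{2} - \frac{5}{2}.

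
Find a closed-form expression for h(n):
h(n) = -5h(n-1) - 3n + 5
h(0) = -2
First-order linear with linear forcing.
Homogeneous solution: h_h(n) = A·(-5)^n.
Try particular h_p(n) = pn + q. Substituting:
  pn + q = -5(p(n-1) + q) - 3n + 5.
Matching the n-coefficient: p = -5p - 3 ⇒ p = - \frac{1}{2}.
Matching constants: q = 5p - 5q + 5 ⇒ q = \frac{5}{12}.
General: h(n) = A·(-5)^n - \frac{n}{2} + \frac{5}{12}.
Apply h(0) = -2: A + \frac{5}{12} = -2 ⇒ A = - \frac{29}{12}.
So h(n) = - \frac{29 \left(-5\right)^{n}}{12} - \frac{n}{2} + \frac{5}{12}.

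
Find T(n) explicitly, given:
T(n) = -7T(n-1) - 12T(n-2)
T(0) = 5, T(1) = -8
Characteristic equation: x² + 7x + 12 = 0, which factors as (x - (-4))(x - (-3)) = 0.
Roots r₁ = -4, r₂ = -3 (distinct).
General solution: T(n) = A·(-4)^n + B·(-3)^n.
From T(0) = 5: A + B = 5.
From T(1) = -8: -4A - 3B = -8.
Solving: A = -7, B = 12.
So T(n) = 12 \left(-3\right)^{n} - 7 \left(-4\right)^{n}.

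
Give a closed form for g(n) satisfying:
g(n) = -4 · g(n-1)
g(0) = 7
Pure geometric recurrence with ratio -4.
By induction g(n) = g(0) · (-4)^n = 7 \left(-4\right)^{n}.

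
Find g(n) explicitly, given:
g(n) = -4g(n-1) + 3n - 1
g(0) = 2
First-order linear with linear forcing.
Homogeneous solution: g_h(n) = A·(-4)^n.
Try particular g_p(n) = pn + q. Substituting:
  pn + q = -4(p(n-1) + q) + 3n - 1.
Matching the n-coefficient: p = -4p + 3 ⇒ p = \frac{3}{5}.
Matching constants: q = 4p - 4q - 1 ⇒ q = \frac{7}{25}.
General: g(n) = A·(-4)^n + \frac{3 n}{5} + \frac{7}{25}.
Apply g(0) = 2: A + \frac{7}{25} = 2 ⇒ A = \frac{43}{25}.
So g(n) = \frac{43 \left(-4\right)^{n}}{25} + \frac{3 n}{5} + \frac{7}{25}.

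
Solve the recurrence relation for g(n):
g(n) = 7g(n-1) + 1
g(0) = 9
First-order linear non-homogeneous.
Homogeneous solution: g_h(n) = A·(7)^n.
Try constant particular solution g_p = K: K = 7K + 1 ⇒ K = - \frac{1}{6}.
General: g(n) = A·(7)^n - \frac{1}{6}.
Apply g(0) = 9: A - \frac{1}{6} = 9 ⇒ A = \frac{55}{6}.
So g(n) = \frac{55 \cdot 7^{n}}{6} - \frac{1}{6}.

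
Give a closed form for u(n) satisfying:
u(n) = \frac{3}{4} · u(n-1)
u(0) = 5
Pure geometric recurrence with ratio \frac{3}{4}.
By induction u(n) = u(0) · (\frac{3}{4})^n = 5 \left(\frac{3}{4}\right)^{n}.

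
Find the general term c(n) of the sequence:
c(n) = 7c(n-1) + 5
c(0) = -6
First-order linear non-homogeneous.
Homogeneous solution: c_h(n) = A·(7)^n.
Try constant particular solution c_p = K: K = 7K + 5 ⇒ K = - \frac{5}{6}.
General: c(n) = A·(7)^n - \frac{5}{6}.
Apply c(0) = -6: A - \frac{5}{6} = -6 ⇒ A = - \frac{31}{6}.
So c(n) = - \frac{31 \cdot 7^{n}}{6} - \frac{5}{6}.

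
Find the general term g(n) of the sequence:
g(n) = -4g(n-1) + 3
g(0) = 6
First-order linear non-homogeneous.
Homogeneous solution: g_h(n) = A·(-4)^n.
Try constant particular solution g_p = K: K = -4K + 3 ⇒ K = \frac{3}{5}.
General: g(n) = A·(-4)^n + \frac{3}{5}.
Apply g(0) = 6: A + \frac{3}{5} = 6 ⇒ A = \frac{27}{5}.
So g(n) = \frac{27 \left(-4\right)^{n}}{5} + \frac{3}{5}.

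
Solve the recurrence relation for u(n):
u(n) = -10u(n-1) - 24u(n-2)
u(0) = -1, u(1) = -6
Characteristic equation: x² + 10x + 24 = 0, which factors as (x - (-4))(x - (-6)) = 0.
Roots r₁ = -4, r₂ = -6 (distinct).
General solution: u(n) = A·(-4)^n + B·(-6)^n.
From u(0) = -1: A + B = -1.
From u(1) = -6: -4A - 6B = -6.
Solving: A = -6, B = 5.
So u(n) = - 6 \left(-4\right)^{n} + 5 \left(-6\right)^{n}.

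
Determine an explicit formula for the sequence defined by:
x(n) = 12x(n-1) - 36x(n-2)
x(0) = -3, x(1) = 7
Characteristic equation: x² - 12x + 36 = 0, which is (x - (6))².
Repeated root r = 6.
General solution: x(n) = (A + Bn)·(6)^n.
From x(0) = -3: A = -3.
From x(1) = 7: (A + B)·(6) = 7 ⇒ B = \frac{25}{6}.
So x(n) = \left(\frac{25 n}{6} - 3\right) \cdot (6)^n.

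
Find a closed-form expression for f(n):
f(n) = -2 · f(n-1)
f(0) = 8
Pure geometric recurrence with ratio -2.
By induction f(n) = f(0) · (-2)^n = 8 \left(-2\right)^{n}.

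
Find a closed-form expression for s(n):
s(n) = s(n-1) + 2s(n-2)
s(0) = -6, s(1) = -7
Characteristic equation: x² - x - 2 = 0, which factors as (x - (2))(x - (-1)) = 0.
Roots r₁ = 2, r₂ = -1 (distinct).
General solution: s(n) = A·(2)^n + B·(-1)^n.
From s(0) = -6: A + B = -6.
From s(1) = -7: 2A - B = -7.
Solving: A = - \frac{13}{3}, B = - \frac{5}{3}.
So s(n) = - \frac{5 \left(-1\right)^{n}}{3} - \frac{13 \cdot 2^{n}}{3}.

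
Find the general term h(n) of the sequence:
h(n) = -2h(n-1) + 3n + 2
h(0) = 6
First-order linear with linear forcing.
Homogeneous solution: h_h(n) = A·(-2)^n.
Try particular h_p(n) = pn + q. Substituting:
  pn + q = -2(p(n-1) + q) + 3n + 2.
Matching the n-coefficient: p = -2p + 3 ⇒ p = 1.
Matching constants: q = 2p - 2q + 2 ⇒ q = \frac{4}{3}.
General: h(n) = A·(-2)^n + n + \frac{4}{3}.
Apply h(0) = 6: A + \frac{4}{3} = 6 ⇒ A = \frac{14}{3}.
So h(n) = \frac{14 \left(-2\right)^{n}}{3} + n + \frac{4}{3}.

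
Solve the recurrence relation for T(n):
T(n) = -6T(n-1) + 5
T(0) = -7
First-order linear non-homogeneous.
Homogeneous solution: T_h(n) = A·(-6)^n.
Try constant particular solution T_p = K: K = -6K + 5 ⇒ K = \frac{5}{7}.
General: T(n) = A·(-6)^n + \frac{5}{7}.
Apply T(0) = -7: A + \frac{5}{7} = -7 ⇒ A = - \frac{54}{7}.
So T(n) = \frac{5}{7} - \frac{54 \left(-6\right)^{n}}{7}.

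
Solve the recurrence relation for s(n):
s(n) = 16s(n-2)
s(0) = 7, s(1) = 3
Characteristic equation: x² - 16 = 0, which factors as (x - (4))(x - (-4)) = 0.
Roots r₁ = 4, r₂ = -4 (distinct).
General solution: s(n) = A·(4)^n + B·(-4)^n.
From s(0) = 7: A + B = 7.
From s(1) = 3: 4A - 4B = 3.
Solving: A = \frac{31}{8}, B = \frac{25}{8}.
So s(n) = \frac{25 \left(-4\right)^{n}}{8} + \frac{31 \cdot 4^{n}}{8}.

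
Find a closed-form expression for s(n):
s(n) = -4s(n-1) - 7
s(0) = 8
First-order linear non-homogeneous.
Homogeneous solution: s_h(n) = A·(-4)^n.
Try constant particular solution s_p = K: K = -4K - 7 ⇒ K = - \frac{7}{5}.
General: s(n) = A·(-4)^n - \frac{7}{5}.
Apply s(0) = 8: A - \frac{7}{5} = 8 ⇒ A = \frac{47}{5}.
So s(n) = \frac{47 \left(-4\right)^{n}}{5} - \frac{7}{5}.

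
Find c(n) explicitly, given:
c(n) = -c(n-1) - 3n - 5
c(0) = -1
First-order linear with linear forcing.
Homogeneous solution: c_h(n) = A·(-1)^n.
Try particular c_p(n) = pn + q. Substituting:
  pn + q = -(p(n-1) + q) - 3n - 5.
Matching the n-coefficient: p = -p - 3 ⇒ p = - \frac{3}{2}.
Matching constants: q = p - q - 5 ⇒ q = - \frac{13}{4}.
General: c(n) = A·(-1)^n - \frac{3 n}{2} - \frac{13}{4}.
Apply c(0) = -1: A - \frac{13}{4} = -1 ⇒ A = \frac{9}{4}.
So c(n) = \frac{9 \left(-1\right)^{n}}{4} - \frac{3 n}{2} - \frac{13}{4}.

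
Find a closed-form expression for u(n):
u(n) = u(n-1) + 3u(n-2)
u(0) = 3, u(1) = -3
Characteristic equation: x² - x - 3 = 0.
Discriminant Δ = (1)² + 4·(3) = 13.
Roots r₁,₂ = (1 ± √13)/2, so r₁ = \frac{1}{2} + \frac{\sqrt{13}}{2}, r₂ = \frac{1}{2} - \frac{\sqrt{13}}{2}.
General solution: u(n) = A·r₁^n + B·r₂^n.
From the initial conditions, A + B = 3 and r₁A + r₂B = -3.
Since r₁ - r₂ = √13: A = (-3 - (3)r₂)/√13 = \frac{3}{2} - \frac{9 \sqrt{13}}{26}, and B = 3 - A = \frac{9 \sqrt{13}}{26} + \frac{3}{2}.
So u(n) = \left(\frac{3}{2} - \frac{9 \sqrt{13}}{26}\right)\left(\frac{1}{2} + \frac{\sqrt{13}}{2}\right)^n + \left(\frac{9 \sqrt{13}}{26} + \frac{3}{2}\right)\left(\frac{1}{2} - \frac{\sqrt{13}}{2}\right)^n.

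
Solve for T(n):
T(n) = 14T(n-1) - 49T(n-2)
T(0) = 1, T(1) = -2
Characteristic equation: x² - 14x + 49 = 0, which is (x - (7))².
Repeated root r = 7.
General solution: T(n) = (A + Bn)·(7)^n.
From T(0) = 1: A = 1.
From T(1) = -2: (A + B)·(7) = -2 ⇒ B = - \frac{9}{7}.
So T(n) = \left(1 - \frac{9 n}{7}\right) \cdot (7)^n.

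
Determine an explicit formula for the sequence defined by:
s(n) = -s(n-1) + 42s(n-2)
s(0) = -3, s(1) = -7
Characteristic equation: x² + x - 42 = 0, which factors as (x - (6))(x - (-7)) = 0.
Roots r₁ = 6, r₂ = -7 (distinct).
General solution: s(n) = A·(6)^n + B·(-7)^n.
From s(0) = -3: A + B = -3.
From s(1) = -7: 6A - 7B = -7.
Solving: A = - \frac{28}{13}, B = - \frac{11}{13}.
So s(n) = - \frac{11 \left(-7\right)^{n}}{13} - \frac{28 \cdot 6^{n}}{13}.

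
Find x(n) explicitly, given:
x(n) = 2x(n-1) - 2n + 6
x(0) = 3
First-order linear with linear forcing.
Homogeneous solution: x_h(n) = A·(2)^n.
Try particular x_p(n) = pn + q. Substituting:
  pn + q = 2(p(n-1) + q) - 2n + 6.
Matching the n-coefficient: p = 2p - 2 ⇒ p = 2.
Matching constants: q = -2p + 2q + 6 ⇒ q = -2.
General: x(n) = A·(2)^n + 2 n - 2.
Apply x(0) = 3: A - 2 = 3 ⇒ A = 5.
So x(n) = 5 \cdot 2^{n} + 2 n - 2.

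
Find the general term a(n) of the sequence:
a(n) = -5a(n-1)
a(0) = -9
This is a homogeneous first-order recurrence with ratio -5.
By induction a(n) = a(0) · (-5)^n = - 9 \left(-5\right)^{n}.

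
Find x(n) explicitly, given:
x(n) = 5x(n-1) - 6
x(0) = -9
First-order linear non-homogeneous.
Homogeneous solution: x_h(n) = A·(5)^n.
Try constant particular solution x_p = K: K = 5K - 6 ⇒ K = \frac{3}{2}.
General: x(n) = A·(5)^n + \frac{3}{2}.
Apply x(0) = -9: A + \frac{3}{2} = -9 ⇒ A = - \frac{21}{2}.
So x(n) = \frac{3}{2} - \frac{21 \cdot 5^{n}}{2}.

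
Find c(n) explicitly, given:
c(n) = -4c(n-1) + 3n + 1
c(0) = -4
First-order linear with linear forcing.
Homogeneous solution: c_h(n) = A·(-4)^n.
Try particular c_p(n) = pn + q. Substituting:
  pn + q = -4(p(n-1) + q) + 3n + 1.
Matching the n-coefficient: p = -4p + 3 ⇒ p = \frac{3}{5}.
Matching constants: q = 4p - 4q + 1 ⇒ q = \frac{17}{25}.
General: c(n) = A·(-4)^n + \frac{3 n}{5} + \frac{17}{25}.
Apply c(0) = -4: A + \frac{17}{25} = -4 ⇒ A = - \frac{117}{25}.
So c(n) = - \frac{117 \left(-4\right)^{n}}{25} + \frac{3 n}{5} + \frac{17}{25}.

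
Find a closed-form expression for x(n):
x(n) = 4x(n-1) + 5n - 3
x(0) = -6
First-order linear with linear forcing.
Homogeneous solution: x_h(n) = A·(4)^n.
Try particular x_p(n) = pn + q. Substituting:
  pn + q = 4(p(n-1) + q) + 5n - 3.
Matching the n-coefficient: p = 4p + 5 ⇒ p = - \frac{5}{3}.
Matching constants: q = -4p + 4q - 3 ⇒ q = - \frac{11}{9}.
General: x(n) = A·(4)^n - \frac{5 n}{3} - \frac{11}{9}.
Apply x(0) = -6: A - \frac{11}{9} = -6 ⇒ A = - \frac{43}{9}.
So x(n) = - \frac{43 \cdot 4^{n}}{9} - \frac{5 n}{3} - \frac{11}{9}.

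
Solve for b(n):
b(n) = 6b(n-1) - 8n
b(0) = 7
First-order linear with linear forcing.
Homogeneous solution: b_h(n) = A·(6)^n.
Try particular b_p(n) = pn + q. Substituting:
  pn + q = 6(p(n-1) + q) - 8n.
Matching the n-coefficient: p = 6p - 8 ⇒ p = \frac{8}{5}.
Matching constants: q = -6p + 6q ⇒ q = \frac{48}{25}.
General: b(n) = A·(6)^n + \frac{8 n}{5} + \frac{48}{25}.
Apply b(0) = 7: A + \frac{48}{25} = 7 ⇒ A = \frac{127}{25}.
So b(n) = \frac{127 \cdot 6^{n}}{25} + \frac{8 n}{5} + \frac{48}{25}.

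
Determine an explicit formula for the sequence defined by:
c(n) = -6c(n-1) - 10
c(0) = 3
First-order linear non-homogeneous.
Homogeneous solution: c_h(n) = A·(-6)^n.
Try constant particular solution c_p = K: K = -6K - 10 ⇒ K = - \frac{10}{7}.
General: c(n) = A·(-6)^n - \frac{10}{7}.
Apply c(0) = 3: A - \frac{10}{7} = 3 ⇒ A = \frac{31}{7}.
So c(n) = \frac{31 \left(-6\right)^{n}}{7} - \frac{10}{7}.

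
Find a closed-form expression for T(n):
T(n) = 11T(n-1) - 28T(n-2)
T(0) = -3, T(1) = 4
Characteristic equation: x² - 11x + 28 = 0, which factors as (x - (7))(x - (4)) = 0.
Roots r₁ = 7, r₂ = 4 (distinct).
General solution: T(n) = A·(7)^n + B·(4)^n.
From T(0) = -3: A + B = -3.
From T(1) = 4: 7A + 4B = 4.
Solving: A = \frac{16}{3}, B = - \frac{25}{3}.
So T(n) = - \frac{25 \cdot 4^{n}}{3} + \frac{16 \cdot 7^{n}}{3}.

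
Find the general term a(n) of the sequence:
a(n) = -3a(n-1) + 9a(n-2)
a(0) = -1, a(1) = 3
Characteristic equation: x² + 3x - 9 = 0.
Discriminant Δ = (-3)² + 4·(9) = 45.
Roots r₁,₂ = (-3 ± √45)/2, so r₁ = - \frac{3}{2} + \frac{3 \sqrt{5}}{2}, r₂ = - \frac{3 \sqrt{5}}{2} - \frac{3}{2}.
General solution: a(n) = A·r₁^n + B·r₂^n.
From the initial conditions, A + B = -1 and r₁A + r₂B = 3.
Since r₁ - r₂ = √45: A = (3 - (-1)r₂)/√45 = - \frac{1}{2} + \frac{\sqrt{5}}{10}, and B = -1 - A = - \frac{1}{2} - \frac{\sqrt{5}}{10}.
So a(n) = \left(- \frac{1}{2} + \frac{\sqrt{5}}{10}\right)\left(- \frac{3}{2} + \frac{3 \sqrt{5}}{2}\right)^n + \left(- \frac{1}{2} - \frac{\sqrt{5}}{10}\right)\left(- \frac{3 \sqrt{5}}{2} - \frac{3}{2}\right)^n.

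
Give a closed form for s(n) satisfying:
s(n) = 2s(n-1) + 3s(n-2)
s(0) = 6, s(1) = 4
Characteristic equation: x² - 2x - 3 = 0, which factors as (x - (-1))(x - (3)) = 0.
Roots r₁ = -1, r₂ = 3 (distinct).
General solution: s(n) = A·(-1)^n + B·(3)^n.
From s(0) = 6: A + B = 6.
From s(1) = 4: -A + 3B = 4.
Solving: A = \frac{7}{2}, B = \frac{5}{2}.
So s(n) = \frac{7 \left(-1\right)^{n}}{2} + \frac{5 \cdot 3^{n}}{2}.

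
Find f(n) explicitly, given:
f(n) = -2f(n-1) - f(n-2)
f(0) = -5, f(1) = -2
Characteristic equation: x² + 2x + 1 = 0, which is (x - (-1))².
Repeated root r = -1.
General solution: f(n) = (A + Bn)·(-1)^n.
From f(0) = -5: A = -5.
From f(1) = -2: (A + B)·(-1) = -2 ⇒ B = 7.
So f(n) = \left(7 n - 5\right) \cdot (-1)^n.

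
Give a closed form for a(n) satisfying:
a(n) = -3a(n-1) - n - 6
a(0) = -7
First-order linear with linear forcing.
Homogeneous solution: a_h(n) = A·(-3)^n.
Try particular a_p(n) = pn + q. Substituting:
  pn + q = -3(p(n-1) + q) - n - 6.
Matching the n-coefficient: p = -3p - 1 ⇒ p = - \frac{1}{4}.
Matching constants: q = 3p - 3q - 6 ⇒ q = - \frac{27}{16}.
General: a(n) = A·(-3)^n - \frac{n}{4} - \frac{27}{16}.
Apply a(0) = -7: A - \frac{27}{16} = -7 ⇒ A = - \frac{85}{16}.
So a(n) = - \frac{85 \left(-3\right)^{n}}{16} - \frac{n}{4} - \frac{27}{16}.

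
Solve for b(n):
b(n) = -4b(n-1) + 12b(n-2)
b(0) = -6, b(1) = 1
Characteristic equation: x² + 4x - 12 = 0, which factors as (x - (2))(x - (-6)) = 0.
Roots r₁ = 2, r₂ = -6 (distinct).
General solution: b(n) = A·(2)^n + B·(-6)^n.
From b(0) = -6: A + B = -6.
From b(1) = 1: 2A - 6B = 1.
Solving: A = - \frac{35}{8}, B = - \frac{13}{8}.
So b(n) = - \frac{13 \left(-6\right)^{n}}{8} - \frac{35 \cdot 2^{n}}{8}.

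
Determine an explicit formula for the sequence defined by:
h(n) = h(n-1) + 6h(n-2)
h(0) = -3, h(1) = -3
Characteristic equation: x² - x - 6 = 0, which factors as (x - (3))(x - (-2)) = 0.
Roots r₁ = 3, r₂ = -2 (distinct).
General solution: h(n) = A·(3)^n + B·(-2)^n.
From h(0) = -3: A + B = -3.
From h(1) = -3: 3A - 2B = -3.
Solving: A = - \frac{9}{5}, B = - \frac{6}{5}.
So h(n) = - \frac{6 \left(-2\right)^{n}}{5} - \frac{9 \cdot 3^{n}}{5}.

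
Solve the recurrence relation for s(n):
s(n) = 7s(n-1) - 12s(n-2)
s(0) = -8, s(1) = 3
Characteristic equation: x² - 7x + 12 = 0, which factors as (x - (3))(x - (4)) = 0.
Roots r₁ = 3, r₂ = 4 (distinct).
General solution: s(n) = A·(3)^n + B·(4)^n.
From s(0) = -8: A + B = -8.
From s(1) = 3: 3A + 4B = 3.
Solving: A = -35, B = 27.
So s(n) = - 35 \cdot 3^{n} + 27 \cdot 4^{n}.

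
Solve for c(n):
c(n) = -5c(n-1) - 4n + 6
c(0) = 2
First-order linear with linear forcing.
Homogeneous solution: c_h(n) = A·(-5)^n.
Try particular c_p(n) = pn + q. Substituting:
  pn + q = -5(p(n-1) + q) - 4n + 6.
Matching the n-coefficient: p = -5p - 4 ⇒ p = - \frac{2}{3}.
Matching constants: q = 5p - 5q + 6 ⇒ q = \frac{4}{9}.
General: c(n) = A·(-5)^n - \frac{2 n}{3} + \frac{4}{9}.
Apply c(0) = 2: A + \frac{4}{9} = 2 ⇒ A = \frac{14}{9}.
So c(n) = \frac{14 \left(-5\right)^{n}}{9} - \frac{2 n}{3} + \frac{4}{9}.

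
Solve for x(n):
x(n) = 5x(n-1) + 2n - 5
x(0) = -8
First-order linear with linear forcing.
Homogeneous solution: x_h(n) = A·(5)^n.
Try particular x_p(n) = pn + q. Substituting:
  pn + q = 5(p(n-1) + q) + 2n - 5.
Matching the n-coefficient: p = 5p + 2 ⇒ p = - \frac{1}{2}.
Matching constants: q = -5p + 5q - 5 ⇒ q = \frac{5}{8}.
General: x(n) = A·(5)^n - \frac{n}{2} + \frac{5}{8}.
Apply x(0) = -8: A + \frac{5}{8} = -8 ⇒ A = - \frac{69}{8}.
So x(n) = - \frac{69 \cdot 5^{n}}{8} - \frac{n}{2} + \frac{5}{8}.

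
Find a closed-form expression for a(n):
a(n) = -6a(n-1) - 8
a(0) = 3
First-order linear non-homogeneous.
Homogeneous solution: a_h(n) = A·(-6)^n.
Try constant particular solution a_p = K: K = -6K - 8 ⇒ K = - \frac{8}{7}.
General: a(n) = A·(-6)^n - \frac{8}{7}.
Apply a(0) = 3: A - \frac{8}{7} = 3 ⇒ A = \frac{29}{7}.
So a(n) = \frac{29 \left(-6\right)^{n}}{7} - \frac{8}{7}.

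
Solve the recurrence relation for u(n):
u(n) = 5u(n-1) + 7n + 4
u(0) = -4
First-order linear with linear forcing.
Homogeneous solution: u_h(n) = A·(5)^n.
Try particular u_p(n) = pn + q. Substituting:
  pn + q = 5(p(n-1) + q) + 7n + 4.
Matching the n-coefficient: p = 5p + 7 ⇒ p = - \frac{7}{4}.
Matching constants: q = -5p + 5q + 4 ⇒ q = - \frac{51}{16}.
General: u(n) = A·(5)^n - \frac{7 n}{4} - \frac{51}{16}.
Apply u(0) = -4: A - \frac{51}{16} = -4 ⇒ A = - \frac{13}{16}.
So u(n) = - \frac{13 \cdot 5^{n}}{16} - \frac{7 n}{4} - \frac{51}{16}.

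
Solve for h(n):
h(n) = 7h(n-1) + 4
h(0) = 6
First-order linear non-homogeneous.
Homogeneous solution: h_h(n) = A·(7)^n.
Try constant particular solution h_p = K: K = 7K + 4 ⇒ K = - \frac{2}{3}.
General: h(n) = A·(7)^n - \frac{2}{3}.
Apply h(0) = 6: A - \frac{2}{3} = 6 ⇒ A = \frac{20}{3}.
So h(n) = \frac{20 \cdot 7^{n}}{3} - \frac{2}{3}.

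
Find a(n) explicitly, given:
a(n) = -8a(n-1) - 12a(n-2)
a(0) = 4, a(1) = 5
Characteristic equation: x² + 8x + 12 = 0, which factors as (x - (-6))(x - (-2)) = 0.
Roots r₁ = -6, r₂ = -2 (distinct).
General solution: a(n) = A·(-6)^n + B·(-2)^n.
From a(0) = 4: A + B = 4.
From a(1) = 5: -6A - 2B = 5.
Solving: A = - \frac{13}{4}, B = \frac{29}{4}.
So a(n) = \frac{29 \left(-2\right)^{n}}{4} - \frac{13 \left(-6\right)^{n}}{4}.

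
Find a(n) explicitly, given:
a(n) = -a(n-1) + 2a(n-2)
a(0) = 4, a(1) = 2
Characteristic equation: x² + x - 2 = 0, which factors as (x - (-2))(x - (1)) = 0.
Roots r₁ = -2, r₂ = 1 (distinct).
General solution: a(n) = A·(-2)^n + B·(1)^n.
From a(0) = 4: A + B = 4.
From a(1) = 2: -2A + B = 2.
Solving: A = \frac{2}{3}, B = \frac{10}{3}.
So a(n) = \frac{2 \left(-2\right)^{n}}{3} + \frac{10}{3}.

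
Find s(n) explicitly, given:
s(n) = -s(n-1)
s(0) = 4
This is a homogeneous first-order recurrence with ratio -1.
By induction s(n) = s(0) · (-1)^n = 4 \left(-1\right)^{n}.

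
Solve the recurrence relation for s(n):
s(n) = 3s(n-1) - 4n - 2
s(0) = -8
First-order linear with linear forcing.
Homogeneous solution: s_h(n) = A·(3)^n.
Try particular s_p(n) = pn + q. Substituting:
  pn + q = 3(p(n-1) + q) - 4n - 2.
Matching the n-coefficient: p = 3p - 4 ⇒ p = 2.
Matching constants: q = -3p + 3q - 2 ⇒ q = 4.
General: s(n) = A·(3)^n + 2 n + 4.
Apply s(0) = -8: A + 4 = -8 ⇒ A = -12.
So s(n) = - 12 \cdot 3^{n} + 2 n + 4.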